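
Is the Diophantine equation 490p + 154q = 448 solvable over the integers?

gcd(490, 154) = 14.
14 divides 448, so integer solutions exist.

yes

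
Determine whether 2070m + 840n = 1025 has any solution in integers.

gcd(2070, 840) = 30  (2070 = 2×840 + 390, 840 = 2×390 + 60, 390 = 6×60 + 30, 60 = 2×30).
30 does not divide 1025 (remainder 5), so no integer solutions.

no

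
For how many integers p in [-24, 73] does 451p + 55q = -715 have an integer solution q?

gcd(451, 55) = 11  (451 = 8×55 + 11, 55 = 5×11).
Back-substituting, 451×(1) + 55×(-8) = 11.
Scale by -65: particular solution (-65, 520); reduce p mod 5: (0, -13).
General solution: p = 0 + 5t, q = -13 - 41t for integer t.
-24 ≤ 0 + 5t ≤ 73 gives t ∈ [-4, 14], which is 19 values.

19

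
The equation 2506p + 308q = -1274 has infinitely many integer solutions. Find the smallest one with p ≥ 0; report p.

21

gcd(2506, 308) = 14  (2506 = 8·308 + 42, 308 = 7·42 + 14, 42 = 3·14).
14 divides -1274, so solutions exist.
Back-substituting, 2506·(-7) + 308·(57) = 14.
Scale by -1274/14 = -91: (p₀, q₀) = (637, -5187).
General solution: p = 637 + 22t, q = -5187 - 179t for integer t.
p ≥ 0: smallest is 637 mod 22 = 21 (at t = -28), with q = -175.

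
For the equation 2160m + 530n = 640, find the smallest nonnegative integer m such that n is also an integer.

gcd(2160, 530) = 10.
10 divides 640, so solutions exist.
By Bézout, 2160·(-13) + 530·(53) = 10.
Scale by 640/10 = 64: (m₀, n₀) = (-832, 3392).
General solution: m = -832 + 53t, n = 3392 - 216t for integer t.
m ≥ 0: smallest is -832 mod 53 = 16 (at t = 16), with n = -64.

16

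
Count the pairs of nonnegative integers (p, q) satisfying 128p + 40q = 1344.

gcd(128, 40) = 8  (128 = 3·40 + 8, 40 = 5·8).
Back-substituting, 128·(1) + 40·(-3) = 8.
Scale by 168: one solution is (168, -504). Reduce p mod 5: (3, 24).
General: p = 3 + 5t, q = 24 - 16t.
p ≥ 0 ⇒ t ≥ 0; q ≥ 0 ⇒ t ≤ 1. So t ∈ [0, 1]: 2 solutions.

2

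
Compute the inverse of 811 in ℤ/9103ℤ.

gcd(9103, 811) = 1.
By Bézout, 811×(-2851) + 9103×(254) = 1.
So 811×-2851 ≡ 1 (mod 9103), and -2851 mod 9103 = 6252.

6252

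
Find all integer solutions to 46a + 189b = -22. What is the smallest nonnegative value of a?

131

gcd(189, 46) = 1  (189 = 4×46 + 5, 46 = 9×5 + 1, 5 = 5×1).
1 divides -22, so solutions exist.
Back-substituting, 46×(37) + 189×(-9) = 1.
Scale by -22/1 = -22: (a₀, b₀) = (-814, 198).
General solution: a = -814 + 189t, b = 198 - 46t for integer t.
a ≥ 0: smallest is -814 mod 189 = 131 (at t = 5), with b = -32.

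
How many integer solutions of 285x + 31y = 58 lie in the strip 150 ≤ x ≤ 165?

gcd(285, 31):
  285 = 9*31 + 6
  31 = 5*6 + 1
  6 = 6*1
so gcd(285, 31) = 1.
Back-substitute for Bézout coefficients:
  1 = 31 - 5*6
  ... = 285*(-5) + 31*(46)
Scale by 58: particular solution (-290, 2668); reduce x mod 31: (20, -182).
General solution: x = 20 + 31t, y = -182 - 285t for integer t.
150 ≤ 20 + 31t ≤ 165 gives t ∈ [5, 4], which is 0 values.

0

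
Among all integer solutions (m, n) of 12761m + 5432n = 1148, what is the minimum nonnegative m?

gcd(12761, 5432) = 7.
7 divides 1148, so solutions exist.
By Bézout, 12761·(63) + 5432·(-148) = 7.
Scale by 1148/7 = 164: (m₀, n₀) = (10332, -24272).
General solution: m = 10332 + 776t, n = -24272 - 1823t for integer t.
m ≥ 0: smallest is 10332 mod 776 = 244 (at t = -13), with n = -573.

244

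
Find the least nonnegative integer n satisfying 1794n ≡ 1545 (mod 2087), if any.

1170

gcd(2087, 1794) = 1.
1 divides 1545, so solutions exist.
By Bézout, 1794×(406) + 2087×(-349) = 1.
So 1794×(406) ≡ 1 (mod 2087); multiply by 1545: n ≡ 627270 (mod 2087).
Smallest nonnegative: n = 627270 mod 2087 = 1170.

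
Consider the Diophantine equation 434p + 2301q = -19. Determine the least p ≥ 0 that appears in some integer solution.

1564

gcd(2301, 434):
  2301 = 5*434 + 131
  434 = 3*131 + 41
  131 = 3*41 + 8
  41 = 5*8 + 1
  8 = 8*1
so gcd(2301, 434) = 1.
1 divides -19, so solutions exist.
Back-substitute for Bézout coefficients:
  1 = 41 - 5*8
  ... = 434*(281) + 2301*(-53)
Scale by -19/1 = -19: (p₀, q₀) = (-5339, 1007).
General solution: p = -5339 + 2301t, q = 1007 - 434t for integer t.
p ≥ 0: smallest is -5339 mod 2301 = 1564 (at t = 3), with q = -295.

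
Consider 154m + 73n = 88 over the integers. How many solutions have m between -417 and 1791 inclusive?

30

gcd(154, 73) = 1  (154 = 2·73 + 8, 73 = 9·8 + 1, 8 = 8·1).
Back-substituting, 154·(-9) + 73·(19) = 1.
Scale by 88: particular solution (-792, 1672); reduce m mod 73: (11, -22).
General solution: m = 11 + 73t, n = -22 - 154t for integer t.
-417 ≤ 11 + 73t ≤ 1791 gives t ∈ [-5, 24], which is 30 values.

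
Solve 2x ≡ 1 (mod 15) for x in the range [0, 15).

8

gcd(15, 2):
  15 = 7·2 + 1
  2 = 2·1
so gcd(15, 2) = 1.
Back-substitute for Bézout coefficients:
  1 = 15 - 7·2
  ... = 2·(-7) + 15·(1)
So 2·-7 ≡ 1 (mod 15), and -7 mod 15 = 8.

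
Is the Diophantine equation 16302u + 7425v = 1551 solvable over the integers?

yes

gcd(16302, 7425):
  16302 = 2×7425 + 1452
  7425 = 5×1452 + 165
  1452 = 8×165 + 132
  165 = 1×132 + 33
  132 = 4×33
so gcd(16302, 7425) = 33.
33 divides 1551, so integer solutions exist.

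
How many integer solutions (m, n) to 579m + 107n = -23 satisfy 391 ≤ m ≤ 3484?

gcd(579, 107):
  579 = 5·107 + 44
  107 = 2·44 + 19
  44 = 2·19 + 6
  19 = 3·6 + 1
  6 = 6·1
so gcd(579, 107) = 1.
Back-substitute for Bézout coefficients:
  1 = 19 - 3·6
  ... = 579·(-17) + 107·(92)
Scale by -23: particular solution (391, -2116); reduce m mod 107: (70, -379).
General solution: m = 70 + 107t, n = -379 - 579t for integer t.
391 ≤ 70 + 107t ≤ 3484 gives t ∈ [3, 31], which is 29 values.

29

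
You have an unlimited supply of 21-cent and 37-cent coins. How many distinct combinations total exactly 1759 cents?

3

Need nonnegative integers with 21j + 37k = 1759.
gcd(21, 37) = 1, and 21·(-7) + 37·(4) = 1.
So (j₀, k₀) = (-12313, 7036); general j = -12313 + 37t, k = 7036 - 21t.
j ≥ 0 ⇒ t ≥ 333; k ≥ 0 ⇒ t ≤ 335. That's 3 values of t.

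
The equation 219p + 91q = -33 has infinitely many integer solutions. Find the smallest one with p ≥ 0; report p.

36

gcd(219, 91):
  219 = 2·91 + 37
  91 = 2·37 + 17
  37 = 2·17 + 3
  17 = 5·3 + 2
  3 = 1·2 + 1
  2 = 2·1
so gcd(219, 91) = 1.
1 divides -33, so solutions exist.
Back-substitute for Bézout coefficients:
  1 = 3 - 1·2
  ... = 219·(32) + 91·(-77)
Scale by -33/1 = -33: (p₀, q₀) = (-1056, 2541).
General solution: p = -1056 + 91t, q = 2541 - 219t for integer t.
p ≥ 0: smallest is -1056 mod 91 = 36 (at t = 12), with q = -87.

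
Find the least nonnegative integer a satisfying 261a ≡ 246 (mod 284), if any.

14

gcd(284, 261) = 1.
1 divides 246, so solutions exist.
By Bézout, 261×(37) + 284×(-34) = 1.
So 261×(37) ≡ 1 (mod 284); multiply by 246: a ≡ 9102 (mod 284).
Smallest nonnegative: a = 9102 mod 284 = 14.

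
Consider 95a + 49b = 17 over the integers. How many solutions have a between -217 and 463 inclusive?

gcd(95, 49) = 1.
By Bézout, 95*(16) + 49*(-31) = 1.
Particular solution: (27, -52).
General solution: a = 27 + 49t, b = -52 - 95t for integer t.
-217 ≤ 27 + 49t ≤ 463 gives t ∈ [-4, 8], which is 13 values.

13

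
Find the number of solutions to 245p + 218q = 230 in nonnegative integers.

gcd(245, 218) = 1.
By Bézout, 245×(105) + 218×(-118) = 1.
One solution: (170, -190).
General: p = 170 + 218t, q = -190 - 245t.
p ≥ 0 ⇒ t ≥ 0; q ≥ 0 ⇒ t ≤ -1. So t ∈ [0, -1]: 0 solutions.

0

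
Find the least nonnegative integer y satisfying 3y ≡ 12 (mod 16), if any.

4

gcd(16, 3) = 1  (16 = 5×3 + 1, 3 = 3×1).
1 divides 12, so solutions exist.
Back-substituting, 3×(-5) + 16×(1) = 1.
So 3×(-5) ≡ 1 (mod 16); multiply by 12: y ≡ -60 (mod 16).
Smallest nonnegative: y = -60 mod 16 = 4.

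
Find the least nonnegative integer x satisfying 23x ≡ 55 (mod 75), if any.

gcd(75, 23) = 1  (75 = 3*23 + 6, 23 = 3*6 + 5, 6 = 1*5 + 1, 5 = 5*1).
1 divides 55, so solutions exist.
Back-substituting, 23*(-13) + 75*(4) = 1.
So 23*(-13) ≡ 1 (mod 75); multiply by 55: x ≡ -715 (mod 75).
Smallest nonnegative: x = -715 mod 75 = 35.

35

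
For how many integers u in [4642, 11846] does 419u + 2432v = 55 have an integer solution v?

3

gcd(2432, 419):
  2432 = 5·419 + 337
  419 = 1·337 + 82
  337 = 4·82 + 9
  82 = 9·9 + 1
  9 = 9·1
so gcd(2432, 419) = 1.
Back-substitute for Bézout coefficients:
  1 = 82 - 9·9
  ... = 419·(267) + 2432·(-46)
Scale by 55: particular solution (14685, -2530); reduce u mod 2432: (93, -16).
General solution: u = 93 + 2432t, v = -16 - 419t for integer t.
4642 ≤ 93 + 2432t ≤ 11846 gives t ∈ [2, 4], which is 3 values.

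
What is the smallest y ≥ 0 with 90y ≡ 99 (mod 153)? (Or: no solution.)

gcd(153, 90) = 9  (153 = 1*90 + 63, 90 = 1*63 + 27, 63 = 2*27 + 9, 27 = 3*9).
9 divides 99, so solutions exist.
Back-substituting, 90*(-5) + 153*(3) = 9.
So 90*(-5) ≡ 9 (mod 153); multiply by 11: y ≡ -55 (mod 17).
Smallest nonnegative: y = -55 mod 17 = 13.

13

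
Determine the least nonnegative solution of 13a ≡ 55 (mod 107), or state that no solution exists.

103

gcd(107, 13) = 1.
1 divides 55, so solutions exist.
By Bézout, 13×(33) + 107×(-4) = 1.
So 13×(33) ≡ 1 (mod 107); multiply by 55: a ≡ 1815 (mod 107).
Smallest nonnegative: a = 1815 mod 107 = 103.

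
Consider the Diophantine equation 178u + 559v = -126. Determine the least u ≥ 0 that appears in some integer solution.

194

gcd(559, 178) = 1  (559 = 3·178 + 25, 178 = 7·25 + 3, 25 = 8·3 + 1, 3 = 3·1).
1 divides -126, so solutions exist.
Back-substituting, 178·(-179) + 559·(57) = 1.
Scale by -126/1 = -126: (u₀, v₀) = (22554, -7182).
General solution: u = 22554 + 559t, v = -7182 - 178t for integer t.
u ≥ 0: smallest is 22554 mod 559 = 194 (at t = -40), with v = -62.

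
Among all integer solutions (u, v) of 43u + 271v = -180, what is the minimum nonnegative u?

gcd(271, 43) = 1.
1 divides -180, so solutions exist.
By Bézout, 43*(-63) + 271*(10) = 1.
Scale by -180/1 = -180: (u₀, v₀) = (11340, -1800).
General solution: u = 11340 + 271t, v = -1800 - 43t for integer t.
u ≥ 0: smallest is 11340 mod 271 = 229 (at t = -41), with v = -37.

229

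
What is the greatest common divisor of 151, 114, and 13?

gcd(151, 114) = 1.
gcd(1, 13) = 1.

1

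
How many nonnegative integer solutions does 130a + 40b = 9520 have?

19

gcd(130, 40) = 10.
By Bézout, 130·(1) + 40·(-3) = 10.
One solution: (0, 238).
General: a = 0 + 4t, b = 238 - 13t.
a ≥ 0 ⇒ t ≥ 0; b ≥ 0 ⇒ t ≤ 18. So t ∈ [0, 18]: 19 solutions.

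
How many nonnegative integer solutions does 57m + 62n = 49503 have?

14

gcd(62, 57):
  62 = 1*57 + 5
  57 = 11*5 + 2
  5 = 2*2 + 1
  2 = 2*1
so gcd(62, 57) = 1.
Back-substitute for Bézout coefficients:
  1 = 5 - 2*2
  ... = 57*(-25) + 62*(23)
Scale by 49503: one solution is (-1237575, 1138569). Reduce m mod 62: (7, 792).
General: m = 7 + 62t, n = 792 - 57t.
m ≥ 0 ⇒ t ≥ 0; n ≥ 0 ⇒ t ≤ 13. So t ∈ [0, 13]: 14 solutions.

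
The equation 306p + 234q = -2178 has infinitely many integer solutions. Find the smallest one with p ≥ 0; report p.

gcd(306, 234):
  306 = 1·234 + 72
  234 = 3·72 + 18
  72 = 4·18
so gcd(306, 234) = 18.
18 divides -2178, so solutions exist.
Back-substitute for Bézout coefficients:
  18 = 234 - 3·72
  ... = 306·(-3) + 234·(4)
Scale by -2178/18 = -121: (p₀, q₀) = (363, -484).
General solution: p = 363 + 13t, q = -484 - 17t for integer t.
p ≥ 0: smallest is 363 mod 13 = 12 (at t = -27), with q = -25.

12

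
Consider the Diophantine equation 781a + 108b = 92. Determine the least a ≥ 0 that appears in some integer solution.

gcd(781, 108) = 1.
1 divides 92, so solutions exist.
By Bézout, 781*(13) + 108*(-94) = 1.
Scale by 92/1 = 92: (a₀, b₀) = (1196, -8648).
General solution: a = 1196 + 108t, b = -8648 - 781t for integer t.
a ≥ 0: smallest is 1196 mod 108 = 8 (at t = -11), with b = -57.

8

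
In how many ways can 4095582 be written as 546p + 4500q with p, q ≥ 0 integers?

gcd(4500, 546) = 6.
By Bézout, 546·(-239) + 4500·(29) = 6.
One solution: (67, 902).
General: p = 67 + 750t, q = 902 - 91t.
p ≥ 0 ⇒ t ≥ 0; q ≥ 0 ⇒ t ≤ 9. So t ∈ [0, 9]: 10 solutions.

10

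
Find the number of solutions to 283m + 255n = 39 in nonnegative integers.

0

gcd(283, 255) = 1  (283 = 1×255 + 28, 255 = 9×28 + 3, 28 = 9×3 + 1, 3 = 3×1).
Back-substituting, 283×(82) + 255×(-91) = 1.
Scale by 39: one solution is (3198, -3549). Reduce m mod 255: (138, -153).
General: m = 138 + 255t, n = -153 - 283t.
m ≥ 0 ⇒ t ≥ 0; n ≥ 0 ⇒ t ≤ -1. So t ∈ [0, -1]: 0 solutions.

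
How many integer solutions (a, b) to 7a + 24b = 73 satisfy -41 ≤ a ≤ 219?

11

gcd(24, 7):
  24 = 3×7 + 3
  7 = 2×3 + 1
  3 = 3×1
so gcd(24, 7) = 1.
Back-substitute for Bézout coefficients:
  1 = 7 - 2×3
  ... = 7×(7) + 24×(-2)
Scale by 73: particular solution (511, -146); reduce a mod 24: (7, 1).
General solution: a = 7 + 24t, b = 1 - 7t for integer t.
-41 ≤ 7 + 24t ≤ 219 gives t ∈ [-2, 8], which is 11 values.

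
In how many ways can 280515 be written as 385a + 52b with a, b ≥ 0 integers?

14

gcd(385, 52):
  385 = 7·52 + 21
  52 = 2·21 + 10
  21 = 2·10 + 1
  10 = 10·1
so gcd(385, 52) = 1.
Back-substitute for Bézout coefficients:
  1 = 21 - 2·10
  ... = 385·(5) + 52·(-37)
Scale by 280515: one solution is (1402575, -10379055). Reduce a mod 52: (31, 5165).
General: a = 31 + 52t, b = 5165 - 385t.
a ≥ 0 ⇒ t ≥ 0; b ≥ 0 ⇒ t ≤ 13. So t ∈ [0, 13]: 14 solutions.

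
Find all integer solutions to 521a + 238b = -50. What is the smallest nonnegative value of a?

184

gcd(521, 238):
  521 = 2*238 + 45
  238 = 5*45 + 13
  45 = 3*13 + 6
  13 = 2*6 + 1
  6 = 6*1
so gcd(521, 238) = 1.
1 divides -50, so solutions exist.
Back-substitute for Bézout coefficients:
  1 = 13 - 2*6
  ... = 521*(-37) + 238*(81)
Scale by -50/1 = -50: (a₀, b₀) = (1850, -4050).
General solution: a = 1850 + 238t, b = -4050 - 521t for integer t.
a ≥ 0: smallest is 1850 mod 238 = 184 (at t = -7), with b = -403.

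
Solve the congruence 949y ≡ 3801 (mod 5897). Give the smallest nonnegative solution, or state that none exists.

gcd(5897, 949) = 1  (5897 = 6*949 + 203, 949 = 4*203 + 137, 203 = 1*137 + 66, 137 = 2*66 + 5, 66 = 13*5 + 1, 5 = 5*1).
1 divides 3801, so solutions exist.
Back-substituting, 949*(-1162) + 5897*(187) = 1.
So 949*(-1162) ≡ 1 (mod 5897); multiply by 3801: y ≡ -4416762 (mod 5897).
Smallest nonnegative: y = -4416762 mod 5897 = 91.

91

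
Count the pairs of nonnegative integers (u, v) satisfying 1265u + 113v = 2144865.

15

gcd(1265, 113):
  1265 = 11·113 + 22
  113 = 5·22 + 3
  22 = 7·3 + 1
  3 = 3·1
so gcd(1265, 113) = 1.
Back-substitute for Bézout coefficients:
  1 = 22 - 7·3
  ... = 1265·(36) + 113·(-403)
Scale by 2144865: one solution is (77215140, -864380595). Reduce u mod 113: (93, 17940).
General: u = 93 + 113t, v = 17940 - 1265t.
u ≥ 0 ⇒ t ≥ 0; v ≥ 0 ⇒ t ≤ 14. So t ∈ [0, 14]: 15 solutions.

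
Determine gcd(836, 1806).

gcd(1806, 836):
  1806 = 2*836 + 134
  836 = 6*134 + 32
  134 = 4*32 + 6
  32 = 5*6 + 2
  6 = 3*2
so gcd(1806, 836) = 2.

2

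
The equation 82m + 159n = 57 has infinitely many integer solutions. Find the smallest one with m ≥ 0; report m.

gcd(159, 82) = 1.
1 divides 57, so solutions exist.
By Bézout, 82*(64) + 159*(-33) = 1.
Scale by 57/1 = 57: (m₀, n₀) = (3648, -1881).
General solution: m = 3648 + 159t, n = -1881 - 82t for integer t.
m ≥ 0: smallest is 3648 mod 159 = 150 (at t = -22), with n = -77.

150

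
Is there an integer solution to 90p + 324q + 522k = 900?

yes

gcd(324, 90) = 18  (324 = 3×90 + 54, 90 = 1×54 + 36, 54 = 1×36 + 18, 36 = 2×18).
gcd(18, 522) = 18.
18 divides 900, so integer solutions exist.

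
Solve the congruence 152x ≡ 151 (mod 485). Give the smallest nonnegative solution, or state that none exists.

68

gcd(485, 152) = 1  (485 = 3·152 + 29, 152 = 5·29 + 7, 29 = 4·7 + 1, 7 = 7·1).
1 divides 151, so solutions exist.
Back-substituting, 152·(-67) + 485·(21) = 1.
So 152·(-67) ≡ 1 (mod 485); multiply by 151: x ≡ -10117 (mod 485).
Smallest nonnegative: x = -10117 mod 485 = 68.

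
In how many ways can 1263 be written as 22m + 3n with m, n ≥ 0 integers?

gcd(22, 3) = 1  (22 = 7×3 + 1, 3 = 3×1).
Back-substituting, 22×(1) + 3×(-7) = 1.
Scale by 1263: one solution is (1263, -8841). Reduce m mod 3: (0, 421).
General: m = 0 + 3t, n = 421 - 22t.
m ≥ 0 ⇒ t ≥ 0; n ≥ 0 ⇒ t ≤ 19. So t ∈ [0, 19]: 20 solutions.

20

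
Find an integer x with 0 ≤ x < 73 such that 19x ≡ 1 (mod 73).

gcd(73, 19):
  73 = 3×19 + 16
  19 = 1×16 + 3
  16 = 5×3 + 1
  3 = 3×1
so gcd(73, 19) = 1.
Back-substitute for Bézout coefficients:
  1 = 16 - 5×3
  ... = 19×(-23) + 73×(6)
So 19×-23 ≡ 1 (mod 73), and -23 mod 73 = 50.

50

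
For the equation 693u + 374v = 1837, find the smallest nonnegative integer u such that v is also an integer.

gcd(693, 374) = 11.
11 divides 1837, so solutions exist.
By Bézout, 693·(-7) + 374·(13) = 11.
Scale by 1837/11 = 167: (u₀, v₀) = (-1169, 2171).
General solution: u = -1169 + 34t, v = 2171 - 63t for integer t.
u ≥ 0: smallest is -1169 mod 34 = 21 (at t = 35), with v = -34.

21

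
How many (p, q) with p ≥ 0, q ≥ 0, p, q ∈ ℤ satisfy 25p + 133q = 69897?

gcd(133, 25):
  133 = 5×25 + 8
  25 = 3×8 + 1
  8 = 8×1
so gcd(133, 25) = 1.
Back-substitute for Bézout coefficients:
  1 = 25 - 3×8
  ... = 25×(16) + 133×(-3)
Scale by 69897: one solution is (1118352, -209691). Reduce p mod 133: (88, 509).
General: p = 88 + 133t, q = 509 - 25t.
p ≥ 0 ⇒ t ≥ 0; q ≥ 0 ⇒ t ≤ 20. So t ∈ [0, 20]: 21 solutions.

21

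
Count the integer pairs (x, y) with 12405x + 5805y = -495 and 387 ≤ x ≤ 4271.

gcd(12405, 5805):
  12405 = 2×5805 + 795
  5805 = 7×795 + 240
  795 = 3×240 + 75
  240 = 3×75 + 15
  75 = 5×15
so gcd(12405, 5805) = 15.
Back-substitute for Bézout coefficients:
  15 = 240 - 3×75
  ... = 12405×(-73) + 5805×(156)
Scale by -33: particular solution (2409, -5148); reduce x mod 387: (87, -186).
General solution: x = 87 + 387t, y = -186 - 827t for integer t.
387 ≤ 87 + 387t ≤ 4271 gives t ∈ [1, 10], which is 10 values.

10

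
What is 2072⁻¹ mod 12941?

2517

gcd(12941, 2072) = 1.
By Bézout, 2072×(2517) + 12941×(-403) = 1.
So 2072×2517 ≡ 1 (mod 12941), and 2517 mod 12941 = 2517.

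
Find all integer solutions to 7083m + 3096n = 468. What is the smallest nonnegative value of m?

4

gcd(7083, 3096):
  7083 = 2×3096 + 891
  3096 = 3×891 + 423
  891 = 2×423 + 45
  423 = 9×45 + 18
  45 = 2×18 + 9
  18 = 2×9
so gcd(7083, 3096) = 9.
9 divides 468, so solutions exist.
Back-substitute for Bézout coefficients:
  9 = 45 - 2×18
  ... = 7083×(139) + 3096×(-318)
Scale by 468/9 = 52: (m₀, n₀) = (7228, -16536).
General solution: m = 7228 + 344t, n = -16536 - 787t for integer t.
m ≥ 0: smallest is 7228 mod 344 = 4 (at t = -21), with n = -9.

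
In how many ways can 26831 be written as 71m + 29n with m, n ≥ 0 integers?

13

gcd(71, 29) = 1.
By Bézout, 71·(9) + 29·(-22) = 1.
One solution: (25, 864).
General: m = 25 + 29t, n = 864 - 71t.
m ≥ 0 ⇒ t ≥ 0; n ≥ 0 ⇒ t ≤ 12. So t ∈ [0, 12]: 13 solutions.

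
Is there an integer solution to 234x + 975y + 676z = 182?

yes

gcd(975, 234) = 39  (975 = 4×234 + 39, 234 = 6×39).
gcd(39, 676) = 13.
13 divides 182, so integer solutions exist.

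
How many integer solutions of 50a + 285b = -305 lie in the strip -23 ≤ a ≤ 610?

gcd(285, 50) = 5  (285 = 5·50 + 35, 50 = 1·35 + 15, 35 = 2·15 + 5, 15 = 3·5).
Back-substituting, 50·(-17) + 285·(3) = 5.
Scale by -61: particular solution (1037, -183); reduce a mod 57: (11, -3).
General solution: a = 11 + 57t, b = -3 - 10t for integer t.
-23 ≤ 11 + 57t ≤ 610 gives t ∈ [0, 10], which is 11 values.

11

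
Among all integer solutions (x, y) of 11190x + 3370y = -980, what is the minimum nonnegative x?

230

gcd(11190, 3370):
  11190 = 3*3370 + 1080
  3370 = 3*1080 + 130
  1080 = 8*130 + 40
  130 = 3*40 + 10
  40 = 4*10
so gcd(11190, 3370) = 10.
10 divides -980, so solutions exist.
Back-substitute for Bézout coefficients:
  10 = 130 - 3*40
  ... = 11190*(-78) + 3370*(259)
Scale by -980/10 = -98: (x₀, y₀) = (7644, -25382).
General solution: x = 7644 + 337t, y = -25382 - 1119t for integer t.
x ≥ 0: smallest is 7644 mod 337 = 230 (at t = -22), with y = -764.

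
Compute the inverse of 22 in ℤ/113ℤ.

gcd(113, 22):
  113 = 5*22 + 3
  22 = 7*3 + 1
  3 = 3*1
so gcd(113, 22) = 1.
Back-substitute for Bézout coefficients:
  1 = 22 - 7*3
  ... = 22*(36) + 113*(-7)
So 22*36 ≡ 1 (mod 113), and 36 mod 113 = 36.

36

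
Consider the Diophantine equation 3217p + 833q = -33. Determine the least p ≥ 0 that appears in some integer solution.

319

gcd(3217, 833):
  3217 = 3·833 + 718
  833 = 1·718 + 115
  718 = 6·115 + 28
  115 = 4·28 + 3
  28 = 9·3 + 1
  3 = 3·1
so gcd(3217, 833) = 1.
1 divides -33, so solutions exist.
Back-substitute for Bézout coefficients:
  1 = 28 - 9·3
  ... = 3217·(268) + 833·(-1035)
Scale by -33/1 = -33: (p₀, q₀) = (-8844, 34155).
General solution: p = -8844 + 833t, q = 34155 - 3217t for integer t.
p ≥ 0: smallest is -8844 mod 833 = 319 (at t = 11), with q = -1232.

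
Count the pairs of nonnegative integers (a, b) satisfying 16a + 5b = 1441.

gcd(16, 5) = 1  (16 = 3×5 + 1, 5 = 5×1).
Back-substituting, 16×(1) + 5×(-3) = 1.
Scale by 1441: one solution is (1441, -4323). Reduce a mod 5: (1, 285).
General: a = 1 + 5t, b = 285 - 16t.
a ≥ 0 ⇒ t ≥ 0; b ≥ 0 ⇒ t ≤ 17. So t ∈ [0, 17]: 18 solutions.

18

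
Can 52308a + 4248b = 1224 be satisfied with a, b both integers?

yes

gcd(52308, 4248) = 36  (52308 = 12×4248 + 1332, 4248 = 3×1332 + 252, 1332 = 5×252 + 72, 252 = 3×72 + 36, 72 = 2×36).
36 divides 1224, so integer solutions exist.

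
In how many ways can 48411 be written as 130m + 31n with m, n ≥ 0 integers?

gcd(130, 31) = 1  (130 = 4×31 + 6, 31 = 5×6 + 1, 6 = 6×1).
Back-substituting, 130×(-5) + 31×(21) = 1.
Scale by 48411: one solution is (-242055, 1016631). Reduce m mod 31: (24, 1461).
General: m = 24 + 31t, n = 1461 - 130t.
m ≥ 0 ⇒ t ≥ 0; n ≥ 0 ⇒ t ≤ 11. So t ∈ [0, 11]: 12 solutions.

12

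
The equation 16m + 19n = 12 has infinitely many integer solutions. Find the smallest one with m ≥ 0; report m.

gcd(19, 16) = 1  (19 = 1×16 + 3, 16 = 5×3 + 1, 3 = 3×1).
1 divides 12, so solutions exist.
Back-substituting, 16×(6) + 19×(-5) = 1.
Scale by 12/1 = 12: (m₀, n₀) = (72, -60).
General solution: m = 72 + 19t, n = -60 - 16t for integer t.
m ≥ 0: smallest is 72 mod 19 = 15 (at t = -3), with n = -12.

15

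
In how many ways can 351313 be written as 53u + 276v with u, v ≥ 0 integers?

gcd(276, 53):
  276 = 5×53 + 11
  53 = 4×11 + 9
  11 = 1×9 + 2
  9 = 4×2 + 1
  2 = 2×1
so gcd(276, 53) = 1.
Back-substitute for Bézout coefficients:
  1 = 9 - 4×2
  ... = 53×(125) + 276×(-24)
Scale by 351313: one solution is (43914125, -8431512). Reduce u mod 276: (41, 1265).
General: u = 41 + 276t, v = 1265 - 53t.
u ≥ 0 ⇒ t ≥ 0; v ≥ 0 ⇒ t ≤ 23. So t ∈ [0, 23]: 24 solutions.

24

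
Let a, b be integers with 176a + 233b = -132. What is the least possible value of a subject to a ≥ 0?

gcd(233, 176):
  233 = 1*176 + 57
  176 = 3*57 + 5
  57 = 11*5 + 2
  5 = 2*2 + 1
  2 = 2*1
so gcd(233, 176) = 1.
1 divides -132, so solutions exist.
Back-substitute for Bézout coefficients:
  1 = 5 - 2*2
  ... = 176*(94) + 233*(-71)
Scale by -132/1 = -132: (a₀, b₀) = (-12408, 9372).
General solution: a = -12408 + 233t, b = 9372 - 176t for integer t.
a ≥ 0: smallest is -12408 mod 233 = 174 (at t = 54), with b = -132.

174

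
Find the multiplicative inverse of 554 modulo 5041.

gcd(5041, 554):
  5041 = 9·554 + 55
  554 = 10·55 + 4
  55 = 13·4 + 3
  4 = 1·3 + 1
  3 = 3·1
so gcd(5041, 554) = 1.
Back-substitute for Bézout coefficients:
  1 = 4 - 1·3
  ... = 554·(1283) + 5041·(-141)
So 554·1283 ≡ 1 (mod 5041), and 1283 mod 5041 = 1283.

1283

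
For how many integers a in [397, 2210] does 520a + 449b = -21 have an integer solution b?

4

gcd(520, 449) = 1  (520 = 1*449 + 71, 449 = 6*71 + 23, 71 = 3*23 + 2, 23 = 11*2 + 1, 2 = 2*1).
Back-substituting, 520*(-215) + 449*(249) = 1.
Scale by -21: particular solution (4515, -5229); reduce a mod 449: (25, -29).
General solution: a = 25 + 449t, b = -29 - 520t for integer t.
397 ≤ 25 + 449t ≤ 2210 gives t ∈ [1, 4], which is 4 values.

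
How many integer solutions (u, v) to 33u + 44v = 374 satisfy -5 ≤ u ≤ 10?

4

gcd(44, 33):
  44 = 1×33 + 11
  33 = 3×11
so gcd(44, 33) = 11.
Back-substitute for Bézout coefficients:
  11 = 44 - 1×33
  ... = 33×(-1) + 44×(1)
Scale by 34: particular solution (-34, 34); reduce u mod 4: (2, 7).
General solution: u = 2 + 4t, v = 7 - 3t for integer t.
-5 ≤ 2 + 4t ≤ 10 gives t ∈ [-1, 2], which is 4 values.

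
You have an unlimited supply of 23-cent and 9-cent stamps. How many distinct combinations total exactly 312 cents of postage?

2

Need nonnegative integers with 23j + 9k = 312.
gcd(23, 9) = 1, and 23·(2) + 9·(-5) = 1.
So (j₀, k₀) = (624, -1560); general j = 624 + 9t, k = -1560 - 23t.
j ≥ 0 ⇒ t ≥ -69; k ≥ 0 ⇒ t ≤ -68. That's 2 values of t.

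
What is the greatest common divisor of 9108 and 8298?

gcd(9108, 8298):
  9108 = 1*8298 + 810
  8298 = 10*810 + 198
  810 = 4*198 + 18
  198 = 11*18
so gcd(9108, 8298) = 18.

18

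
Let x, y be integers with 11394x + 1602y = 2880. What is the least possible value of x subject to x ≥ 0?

16

gcd(11394, 1602):
  11394 = 7·1602 + 180
  1602 = 8·180 + 162
  180 = 1·162 + 18
  162 = 9·18
so gcd(11394, 1602) = 18.
18 divides 2880, so solutions exist.
Back-substitute for Bézout coefficients:
  18 = 180 - 1·162
  ... = 11394·(9) + 1602·(-64)
Scale by 2880/18 = 160: (x₀, y₀) = (1440, -10240).
General solution: x = 1440 + 89t, y = -10240 - 633t for integer t.
x ≥ 0: smallest is 1440 mod 89 = 16 (at t = -16), with y = -112.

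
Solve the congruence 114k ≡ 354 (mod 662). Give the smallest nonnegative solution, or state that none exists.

247

gcd(662, 114):
  662 = 5×114 + 92
  114 = 1×92 + 22
  92 = 4×22 + 4
  22 = 5×4 + 2
  4 = 2×2
so gcd(662, 114) = 2.
2 divides 354, so solutions exist.
Back-substitute for Bézout coefficients:
  2 = 22 - 5×4
  ... = 114×(151) + 662×(-26)
So 114×(151) ≡ 2 (mod 662); multiply by 177: k ≡ 26727 (mod 331).
Smallest nonnegative: k = 26727 mod 331 = 247.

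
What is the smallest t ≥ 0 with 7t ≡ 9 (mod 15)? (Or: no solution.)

12

gcd(15, 7) = 1.
1 divides 9, so solutions exist.
By Bézout, 7·(-2) + 15·(1) = 1.
So 7·(-2) ≡ 1 (mod 15); multiply by 9: t ≡ -18 (mod 15).
Smallest nonnegative: t = -18 mod 15 = 12.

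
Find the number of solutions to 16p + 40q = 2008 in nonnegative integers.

gcd(40, 16) = 8  (40 = 2×16 + 8, 16 = 2×8).
Back-substituting, 16×(-2) + 40×(1) = 8.
Scale by 251: one solution is (-502, 251). Reduce p mod 5: (3, 49).
General: p = 3 + 5t, q = 49 - 2t.
p ≥ 0 ⇒ t ≥ 0; q ≥ 0 ⇒ t ≤ 24. So t ∈ [0, 24]: 25 solutions.

25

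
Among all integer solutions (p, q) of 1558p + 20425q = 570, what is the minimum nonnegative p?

315

gcd(20425, 1558):
  20425 = 13*1558 + 171
  1558 = 9*171 + 19
  171 = 9*19
so gcd(20425, 1558) = 19.
19 divides 570, so solutions exist.
Back-substitute for Bézout coefficients:
  19 = 1558 - 9*171
  ... = 1558*(118) + 20425*(-9)
Scale by 570/19 = 30: (p₀, q₀) = (3540, -270).
General solution: p = 3540 + 1075t, q = -270 - 82t for integer t.
p ≥ 0: smallest is 3540 mod 1075 = 315 (at t = -3), with q = -24.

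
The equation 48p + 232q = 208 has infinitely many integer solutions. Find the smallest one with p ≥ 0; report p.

14

gcd(232, 48):
  232 = 4×48 + 40
  48 = 1×40 + 8
  40 = 5×8
so gcd(232, 48) = 8.
8 divides 208, so solutions exist.
Back-substitute for Bézout coefficients:
  8 = 48 - 1×40
  ... = 48×(5) + 232×(-1)
Scale by 208/8 = 26: (p₀, q₀) = (130, -26).
General solution: p = 130 + 29t, q = -26 - 6t for integer t.
p ≥ 0: smallest is 130 mod 29 = 14 (at t = -4), with q = -2.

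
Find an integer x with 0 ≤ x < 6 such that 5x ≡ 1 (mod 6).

gcd(6, 5) = 1  (6 = 1*5 + 1, 5 = 5*1).
Back-substituting, 5*(-1) + 6*(1) = 1.
So 5*-1 ≡ 1 (mod 6), and -1 mod 6 = 5.

5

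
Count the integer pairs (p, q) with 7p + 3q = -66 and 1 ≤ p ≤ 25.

gcd(7, 3) = 1  (7 = 2*3 + 1, 3 = 3*1).
Back-substituting, 7*(1) + 3*(-2) = 1.
Scale by -66: particular solution (-66, 132); reduce p mod 3: (0, -22).
General solution: p = 0 + 3t, q = -22 - 7t for integer t.
1 ≤ 0 + 3t ≤ 25 gives t ∈ [1, 8], which is 8 values.

8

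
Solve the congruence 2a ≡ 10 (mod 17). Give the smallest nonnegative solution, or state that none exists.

gcd(17, 2) = 1.
1 divides 10, so solutions exist.
By Bézout, 2*(-8) + 17*(1) = 1.
So 2*(-8) ≡ 1 (mod 17); multiply by 10: a ≡ -80 (mod 17).
Smallest nonnegative: a = -80 mod 17 = 5.

5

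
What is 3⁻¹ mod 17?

6

gcd(17, 3):
  17 = 5*3 + 2
  3 = 1*2 + 1
  2 = 2*1
so gcd(17, 3) = 1.
Back-substitute for Bézout coefficients:
  1 = 3 - 1*2
  ... = 3*(6) + 17*(-1)
So 3*6 ≡ 1 (mod 17), and 6 mod 17 = 6.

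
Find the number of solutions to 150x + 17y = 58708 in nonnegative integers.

23

gcd(150, 17) = 1.
By Bézout, 150×(-6) + 17×(53) = 1.
One solution: (9, 3374).
General: x = 9 + 17t, y = 3374 - 150t.
x ≥ 0 ⇒ t ≥ 0; y ≥ 0 ⇒ t ≤ 22. So t ∈ [0, 22]: 23 solutions.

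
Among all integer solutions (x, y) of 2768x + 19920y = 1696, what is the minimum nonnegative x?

gcd(19920, 2768) = 16.
16 divides 1696, so solutions exist.
By Bézout, 2768·(-403) + 19920·(56) = 16.
Scale by 1696/16 = 106: (x₀, y₀) = (-42718, 5936).
General solution: x = -42718 + 1245t, y = 5936 - 173t for integer t.
x ≥ 0: smallest is -42718 mod 1245 = 857 (at t = 35), with y = -119.

857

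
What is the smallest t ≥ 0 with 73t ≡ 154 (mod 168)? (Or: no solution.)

154

gcd(168, 73) = 1  (168 = 2*73 + 22, 73 = 3*22 + 7, 22 = 3*7 + 1, 7 = 7*1).
1 divides 154, so solutions exist.
Back-substituting, 73*(-23) + 168*(10) = 1.
So 73*(-23) ≡ 1 (mod 168); multiply by 154: t ≡ -3542 (mod 168).
Smallest nonnegative: t = -3542 mod 168 = 154.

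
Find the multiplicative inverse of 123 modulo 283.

260

gcd(283, 123) = 1  (283 = 2·123 + 37, 123 = 3·37 + 12, 37 = 3·12 + 1, 12 = 12·1).
Back-substituting, 123·(-23) + 283·(10) = 1.
So 123·-23 ≡ 1 (mod 283), and -23 mod 283 = 260.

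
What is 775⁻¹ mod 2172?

gcd(2172, 775) = 1.
By Bézout, 775·(-653) + 2172·(233) = 1.
So 775·-653 ≡ 1 (mod 2172), and -653 mod 2172 = 1519.

1519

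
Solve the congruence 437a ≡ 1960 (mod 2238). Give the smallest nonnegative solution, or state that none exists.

2222

gcd(2238, 437):
  2238 = 5×437 + 53
  437 = 8×53 + 13
  53 = 4×13 + 1
  13 = 13×1
so gcd(2238, 437) = 1.
1 divides 1960, so solutions exist.
Back-substitute for Bézout coefficients:
  1 = 53 - 4×13
  ... = 437×(-169) + 2238×(33)
So 437×(-169) ≡ 1 (mod 2238); multiply by 1960: a ≡ -331240 (mod 2238).
Smallest nonnegative: a = -331240 mod 2238 = 2222.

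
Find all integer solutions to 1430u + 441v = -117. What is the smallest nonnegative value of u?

gcd(1430, 441) = 1  (1430 = 3×441 + 107, 441 = 4×107 + 13, 107 = 8×13 + 3, 13 = 4×3 + 1, 3 = 3×1).
1 divides -117, so solutions exist.
Back-substituting, 1430×(-136) + 441×(441) = 1.
Scale by -117/1 = -117: (u₀, v₀) = (15912, -51597).
General solution: u = 15912 + 441t, v = -51597 - 1430t for integer t.
u ≥ 0: smallest is 15912 mod 441 = 36 (at t = -36), with v = -117.

36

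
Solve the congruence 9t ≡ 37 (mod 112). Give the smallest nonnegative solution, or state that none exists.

gcd(112, 9) = 1.
1 divides 37, so solutions exist.
By Bézout, 9×(25) + 112×(-2) = 1.
So 9×(25) ≡ 1 (mod 112); multiply by 37: t ≡ 925 (mod 112).
Smallest nonnegative: t = 925 mod 112 = 29.

29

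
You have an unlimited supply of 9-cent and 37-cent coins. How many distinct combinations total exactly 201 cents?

Need nonnegative integers with 9j + 37k = 201.
gcd(9, 37) = 1, and 9·(-4) + 37·(1) = 1.
So (j₀, k₀) = (-804, 201); general j = -804 + 37t, k = 201 - 9t.
j ≥ 0 ⇒ t ≥ 22; k ≥ 0 ⇒ t ≤ 22. That's 1 value of t.

1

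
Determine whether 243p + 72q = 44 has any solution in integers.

no

gcd(243, 72) = 9  (243 = 3×72 + 27, 72 = 2×27 + 18, 27 = 1×18 + 9, 18 = 2×9).
9 does not divide 44 (remainder 8), so no integer solutions.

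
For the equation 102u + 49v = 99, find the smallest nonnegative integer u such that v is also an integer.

37

gcd(102, 49) = 1.
1 divides 99, so solutions exist.
By Bézout, 102·(-12) + 49·(25) = 1.
Scale by 99/1 = 99: (u₀, v₀) = (-1188, 2475).
General solution: u = -1188 + 49t, v = 2475 - 102t for integer t.
u ≥ 0: smallest is -1188 mod 49 = 37 (at t = 25), with v = -75.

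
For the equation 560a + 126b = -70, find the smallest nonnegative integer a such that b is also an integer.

1

gcd(560, 126) = 14  (560 = 4×126 + 56, 126 = 2×56 + 14, 56 = 4×14).
14 divides -70, so solutions exist.
Back-substituting, 560×(-2) + 126×(9) = 14.
Scale by -70/14 = -5: (a₀, b₀) = (10, -45).
General solution: a = 10 + 9t, b = -45 - 40t for integer t.
a ≥ 0: smallest is 10 mod 9 = 1 (at t = -1), with b = -5.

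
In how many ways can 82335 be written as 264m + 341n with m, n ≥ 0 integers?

gcd(341, 264):
  341 = 1×264 + 77
  264 = 3×77 + 33
  77 = 2×33 + 11
  33 = 3×11
so gcd(341, 264) = 11.
Back-substitute for Bézout coefficients:
  11 = 77 - 2×33
  ... = 264×(-9) + 341×(7)
Scale by 7485: one solution is (-67365, 52395). Reduce m mod 31: (29, 219).
General: m = 29 + 31t, n = 219 - 24t.
m ≥ 0 ⇒ t ≥ 0; n ≥ 0 ⇒ t ≤ 9. So t ∈ [0, 9]: 10 solutions.

10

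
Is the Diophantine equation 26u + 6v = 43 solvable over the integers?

gcd(26, 6) = 2  (26 = 4*6 + 2, 6 = 3*2).
2 does not divide 43 (remainder 1), so no integer solutions.

no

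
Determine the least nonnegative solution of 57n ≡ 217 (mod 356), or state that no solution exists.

gcd(356, 57) = 1  (356 = 6·57 + 14, 57 = 4·14 + 1, 14 = 14·1).
1 divides 217, so solutions exist.
Back-substituting, 57·(25) + 356·(-4) = 1.
So 57·(25) ≡ 1 (mod 356); multiply by 217: n ≡ 5425 (mod 356).
Smallest nonnegative: n = 5425 mod 356 = 85.

85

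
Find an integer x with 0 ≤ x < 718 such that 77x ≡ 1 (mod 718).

gcd(718, 77):
  718 = 9×77 + 25
  77 = 3×25 + 2
  25 = 12×2 + 1
  2 = 2×1
so gcd(718, 77) = 1.
Back-substitute for Bézout coefficients:
  1 = 25 - 12×2
  ... = 77×(-345) + 718×(37)
So 77×-345 ≡ 1 (mod 718), and -345 mod 718 = 373.

373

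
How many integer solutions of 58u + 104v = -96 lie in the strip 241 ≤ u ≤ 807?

11

gcd(104, 58) = 2.
By Bézout, 58*(9) + 104*(-5) = 2.
Particular solution: (36, -21).
General solution: u = 36 + 52t, v = -21 - 29t for integer t.
241 ≤ 36 + 52t ≤ 807 gives t ∈ [4, 14], which is 11 values.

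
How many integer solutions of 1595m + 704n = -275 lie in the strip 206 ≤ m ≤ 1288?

17

gcd(1595, 704) = 11.
By Bézout, 1595×(-15) + 704×(34) = 11.
Particular solution: (55, -125).
General solution: m = 55 + 64t, n = -125 - 145t for integer t.
206 ≤ 55 + 64t ≤ 1288 gives t ∈ [3, 19], which is 17 values.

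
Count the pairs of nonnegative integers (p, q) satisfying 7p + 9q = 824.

gcd(9, 7) = 1.
By Bézout, 7×(4) + 9×(-3) = 1.
One solution: (2, 90).
General: p = 2 + 9t, q = 90 - 7t.
p ≥ 0 ⇒ t ≥ 0; q ≥ 0 ⇒ t ≤ 12. So t ∈ [0, 12]: 13 solutions.

13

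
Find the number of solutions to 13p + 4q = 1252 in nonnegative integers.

25

gcd(13, 4) = 1.
By Bézout, 13*(1) + 4*(-3) = 1.
One solution: (0, 313).
General: p = 0 + 4t, q = 313 - 13t.
p ≥ 0 ⇒ t ≥ 0; q ≥ 0 ⇒ t ≤ 24. So t ∈ [0, 24]: 25 solutions.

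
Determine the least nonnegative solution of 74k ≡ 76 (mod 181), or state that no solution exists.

138

gcd(181, 74) = 1.
1 divides 76, so solutions exist.
By Bézout, 74*(-22) + 181*(9) = 1.
So 74*(-22) ≡ 1 (mod 181); multiply by 76: k ≡ -1672 (mod 181).
Smallest nonnegative: k = -1672 mod 181 = 138.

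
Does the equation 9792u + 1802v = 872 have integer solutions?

no

gcd(9792, 1802) = 34  (9792 = 5×1802 + 782, 1802 = 2×782 + 238, 782 = 3×238 + 68, 238 = 3×68 + 34, 68 = 2×34).
34 does not divide 872 (remainder 22), so no integer solutions.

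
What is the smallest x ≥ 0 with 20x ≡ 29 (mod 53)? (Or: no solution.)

gcd(53, 20) = 1.
1 divides 29, so solutions exist.
By Bézout, 20·(8) + 53·(-3) = 1.
So 20·(8) ≡ 1 (mod 53); multiply by 29: x ≡ 232 (mod 53).
Smallest nonnegative: x = 232 mod 53 = 20.

20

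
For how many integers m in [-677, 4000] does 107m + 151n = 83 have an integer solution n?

31

gcd(151, 107) = 1.
By Bézout, 107·(24) + 151·(-17) = 1.
Particular solution: (29, -20).
General solution: m = 29 + 151t, n = -20 - 107t for integer t.
-677 ≤ 29 + 151t ≤ 4000 gives t ∈ [-4, 26], which is 31 values.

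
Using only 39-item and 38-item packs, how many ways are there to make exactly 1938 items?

2

Need nonnegative integers with 39j + 38k = 1938.
gcd(39, 38) = 1, and 39·(1) + 38·(-1) = 1.
So (j₀, k₀) = (1938, -1938); general j = 1938 + 38t, k = -1938 - 39t.
j ≥ 0 ⇒ t ≥ -51; k ≥ 0 ⇒ t ≤ -50. That's 2 values of t.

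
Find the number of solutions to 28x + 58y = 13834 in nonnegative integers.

gcd(58, 28):
  58 = 2*28 + 2
  28 = 14*2
so gcd(58, 28) = 2.
Back-substitute for Bézout coefficients:
  2 = 58 - 2*28
  ... = 28*(-2) + 58*(1)
Scale by 6917: one solution is (-13834, 6917). Reduce x mod 29: (28, 225).
General: x = 28 + 29t, y = 225 - 14t.
x ≥ 0 ⇒ t ≥ 0; y ≥ 0 ⇒ t ≤ 16. So t ∈ [0, 16]: 17 solutions.

17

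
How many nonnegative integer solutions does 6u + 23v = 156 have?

gcd(23, 6) = 1.
By Bézout, 6·(4) + 23·(-1) = 1.
One solution: (3, 6).
General: u = 3 + 23t, v = 6 - 6t.
u ≥ 0 ⇒ t ≥ 0; v ≥ 0 ⇒ t ≤ 1. So t ∈ [0, 1]: 2 solutions.

2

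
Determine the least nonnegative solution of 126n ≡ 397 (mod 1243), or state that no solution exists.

gcd(1243, 126) = 1.
1 divides 397, so solutions exist.
By Bézout, 126×(-365) + 1243×(37) = 1.
So 126×(-365) ≡ 1 (mod 1243); multiply by 397: n ≡ -144905 (mod 1243).
Smallest nonnegative: n = -144905 mod 1243 = 526.

526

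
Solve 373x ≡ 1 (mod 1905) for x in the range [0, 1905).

1762

gcd(1905, 373) = 1.
By Bézout, 373·(-143) + 1905·(28) = 1.
So 373·-143 ≡ 1 (mod 1905), and -143 mod 1905 = 1762.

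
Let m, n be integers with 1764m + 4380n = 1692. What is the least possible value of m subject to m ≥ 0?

68

gcd(4380, 1764) = 12  (4380 = 2*1764 + 852, 1764 = 2*852 + 60, 852 = 14*60 + 12, 60 = 5*12).
12 divides 1692, so solutions exist.
Back-substituting, 1764*(-72) + 4380*(29) = 12.
Scale by 1692/12 = 141: (m₀, n₀) = (-10152, 4089).
General solution: m = -10152 + 365t, n = 4089 - 147t for integer t.
m ≥ 0: smallest is -10152 mod 365 = 68 (at t = 28), with n = -27.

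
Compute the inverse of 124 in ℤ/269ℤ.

128

gcd(269, 124):
  269 = 2*124 + 21
  124 = 5*21 + 19
  21 = 1*19 + 2
  19 = 9*2 + 1
  2 = 2*1
so gcd(269, 124) = 1.
Back-substitute for Bézout coefficients:
  1 = 19 - 9*2
  ... = 124*(128) + 269*(-59)
So 124*128 ≡ 1 (mod 269), and 128 mod 269 = 128.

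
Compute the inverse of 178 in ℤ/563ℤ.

427

gcd(563, 178) = 1  (563 = 3*178 + 29, 178 = 6*29 + 4, 29 = 7*4 + 1, 4 = 4*1).
Back-substituting, 178*(-136) + 563*(43) = 1.
So 178*-136 ≡ 1 (mod 563), and -136 mod 563 = 427.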